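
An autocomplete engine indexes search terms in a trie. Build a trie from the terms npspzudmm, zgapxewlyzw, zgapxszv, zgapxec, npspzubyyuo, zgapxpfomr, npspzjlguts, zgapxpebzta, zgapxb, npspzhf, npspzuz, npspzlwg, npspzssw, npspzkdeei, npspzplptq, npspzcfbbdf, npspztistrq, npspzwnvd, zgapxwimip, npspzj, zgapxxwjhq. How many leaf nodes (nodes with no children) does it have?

20

A leaf is a node with no children — equivalently, the end of a word that is not a proper prefix of any other stored word.
Those words: "npspzcfbbdf", "npspzhf", "npspzjlguts", "npspzkdeei", "npspzlwg", "npspzplptq", "npspzssw", "npspztistrq", "npspzubyyuo", "npspzudmm", "npspzuz", "npspzwnvd", "zgapxb", "zgapxec", "zgapxewlyzw", "zgapxpebzta", "zgapxpfomr", "zgapxszv", "zgapxwimip", "zgapxxwjhq"
Leaf count: 20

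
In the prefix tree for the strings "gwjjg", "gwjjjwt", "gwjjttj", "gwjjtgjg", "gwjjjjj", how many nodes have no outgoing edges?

A leaf is a node with no children — equivalently, the end of a word that is not a proper prefix of any other stored word.
Those words: "gwjjg", "gwjjjjj", "gwjjjwt", "gwjjtgjg", "gwjjttj"
Leaf count: 5

5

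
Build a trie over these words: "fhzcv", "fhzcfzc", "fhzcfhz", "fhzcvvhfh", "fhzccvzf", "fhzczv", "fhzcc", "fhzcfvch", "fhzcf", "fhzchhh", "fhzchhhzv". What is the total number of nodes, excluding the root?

For each word, the new-node count is its length minus the longest prefix already in the trie:
  "fhzcv" → 5 new (f, h, z, c, v)
  "fhzcfzc" → prefix "fhzc" already present; 3 new (f, z, c)
  "fhzcfhz" → prefix "fhzcf" already present; 2 new (h, z)
  "fhzcvvhfh" → prefix "fhzcv" already present; 4 new (v, h, f, h)
  "fhzccvzf" → prefix "fhzc" already present; 4 new (c, v, z, f)
  "fhzczv" → prefix "fhzc" already present; 2 new (z, v)
  "fhzcc" → prefix "fhzcc" already present; 0 new (none)
  "fhzcfvch" → prefix "fhzcf" already present; 3 new (v, c, h)
  "fhzcf" → prefix "fhzcf" already present; 0 new (none)
  "fhzchhh" → prefix "fhzc" already present; 3 new (h, h, h)
  "fhzchhhzv" → prefix "fhzchhh" already present; 2 new (z, v)
Total nodes = 5 + 3 + 2 + 4 + 4 + 2 + 0 + 3 + 0 + 3 + 2 = 28

28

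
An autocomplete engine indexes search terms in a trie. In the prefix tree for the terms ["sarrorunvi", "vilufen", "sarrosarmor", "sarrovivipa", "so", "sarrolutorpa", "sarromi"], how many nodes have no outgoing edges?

7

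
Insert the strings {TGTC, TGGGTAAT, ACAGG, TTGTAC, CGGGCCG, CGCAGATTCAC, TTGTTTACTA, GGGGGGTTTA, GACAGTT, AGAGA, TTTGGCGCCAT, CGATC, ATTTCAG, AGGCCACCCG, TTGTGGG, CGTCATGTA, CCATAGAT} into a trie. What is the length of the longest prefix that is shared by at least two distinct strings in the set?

4

Look for the deepest trie node that still has at least two words in its subtree.
e.g. "TTGTAC" and "TTGTGGG" share the prefix "TTGT" of length 4; no pair shares a longer one.
Longest shared-prefix length: 4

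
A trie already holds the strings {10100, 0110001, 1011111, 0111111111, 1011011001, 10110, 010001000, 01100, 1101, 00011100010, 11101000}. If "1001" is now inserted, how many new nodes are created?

Walking "1001" from the root, the first 2 characters ("10") follow existing edges; "0" is the first miss.
So 4 − 2 = 2 new nodes.

2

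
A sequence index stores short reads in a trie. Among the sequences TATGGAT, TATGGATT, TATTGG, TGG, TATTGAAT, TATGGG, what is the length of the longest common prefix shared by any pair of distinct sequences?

Look for the deepest trie node that still has at least two words in its subtree.
"TATGGAT" and "TATGGATT" agree on "TATGGAT" (7 characters) before diverging; nothing deeper is shared.
Longest shared-prefix length: 7

7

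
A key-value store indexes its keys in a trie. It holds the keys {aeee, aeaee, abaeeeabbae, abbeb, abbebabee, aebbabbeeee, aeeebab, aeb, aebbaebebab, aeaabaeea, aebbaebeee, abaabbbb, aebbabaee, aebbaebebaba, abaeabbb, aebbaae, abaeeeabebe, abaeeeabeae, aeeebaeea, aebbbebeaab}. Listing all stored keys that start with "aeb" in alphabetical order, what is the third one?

aebbabaee

Filter for "aeb…" and sort: "aeb", "aebbaae", "aebbabaee", "aebbabbeeee", "aebbaebebab", "aebbaebebaba", "aebbaebeee", "aebbbebeaab"
Position 3: aebbabaee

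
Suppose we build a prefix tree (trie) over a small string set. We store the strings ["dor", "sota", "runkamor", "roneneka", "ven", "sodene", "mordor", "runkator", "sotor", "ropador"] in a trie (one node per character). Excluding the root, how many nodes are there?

45

For each word, the new-node count is its length minus the longest prefix already in the trie:
  "dor" → 3 new (d, o, r)
  "sota" → 4 new (s, o, t, a)
  "runkamor" → 8 new (r, u, n, k, a, m, o, r)
  "roneneka" → prefix "r" already present; 7 new (o, n, e, n, e, k, a)
  "ven" → 3 new (v, e, n)
  "sodene" → prefix "so" already present; 4 new (d, e, n, e)
  "mordor" → 6 new (m, o, r, d, o, r)
  "runkator" → prefix "runka" already present; 3 new (t, o, r)
  "sotor" → prefix "sot" already present; 2 new (o, r)
  "ropador" → prefix "ro" already present; 5 new (p, a, d, o, r)
Total nodes = 3 + 4 + 8 + 7 + 3 + 4 + 6 + 3 + 2 + 5 = 45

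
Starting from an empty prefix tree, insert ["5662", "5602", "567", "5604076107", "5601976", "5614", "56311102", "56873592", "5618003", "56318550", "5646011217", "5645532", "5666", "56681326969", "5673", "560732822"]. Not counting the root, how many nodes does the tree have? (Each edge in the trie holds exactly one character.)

68

Count nodes per top-level branch (shared prefixes stored once):
  '5'-branch (5601976, 5602, 5604076107, 560732822, 5614, 5618003, 56311102, 56318550, 5645532, 5646011217, 5662, 5666, 56681326969, 567, 5673, 56873592): 68 nodes
Sum: 68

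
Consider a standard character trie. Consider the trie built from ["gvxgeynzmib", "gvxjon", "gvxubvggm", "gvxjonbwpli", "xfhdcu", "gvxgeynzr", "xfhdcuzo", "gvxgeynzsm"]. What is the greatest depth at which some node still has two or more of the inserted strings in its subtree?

Look for the deepest trie node that still has at least two words in its subtree.
e.g. "gvxgeynzmib" and "gvxgeynzr" share the prefix "gvxgeynz" of length 8; no pair shares a longer one.
Longest shared-prefix length: 8

8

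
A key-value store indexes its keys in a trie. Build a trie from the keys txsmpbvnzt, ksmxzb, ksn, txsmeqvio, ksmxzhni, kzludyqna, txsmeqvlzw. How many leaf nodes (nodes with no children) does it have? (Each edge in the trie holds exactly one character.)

7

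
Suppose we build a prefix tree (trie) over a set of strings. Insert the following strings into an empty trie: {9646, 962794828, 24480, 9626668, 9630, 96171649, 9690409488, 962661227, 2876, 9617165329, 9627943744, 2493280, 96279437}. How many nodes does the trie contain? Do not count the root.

For each word, the new-node count is its length minus the longest prefix already in the trie:
  "9646" → 4 new (9, 6, 4, 6)
  "962794828" → prefix "96" already present; 7 new (2, 7, 9, 4, 8, 2, 8)
  "24480" → 5 new (2, 4, 4, 8, 0)
  "9626668" → prefix "962" already present; 4 new (6, 6, 6, 8)
  "9630" → prefix "96" already present; 2 new (3, 0)
  "96171649" → prefix "96" already present; 6 new (1, 7, 1, 6, 4, 9)
  "9690409488" → prefix "96" already present; 8 new (9, 0, 4, 0, 9, 4, 8, 8)
  "962661227" → prefix "96266" already present; 4 new (1, 2, 2, 7)
  "2876" → prefix "2" already present; 3 new (8, 7, 6)
  "9617165329" → prefix "961716" already present; 4 new (5, 3, 2, 9)
  "9627943744" → prefix "962794" already present; 4 new (3, 7, 4, 4)
  "2493280" → prefix "24" already present; 5 new (9, 3, 2, 8, 0)
  "96279437" → prefix "96279437" already present; 0 new (none)
Total nodes = 4 + 7 + 5 + 4 + 2 + 6 + 8 + 4 + 3 + 4 + 4 + 5 + 0 = 56

56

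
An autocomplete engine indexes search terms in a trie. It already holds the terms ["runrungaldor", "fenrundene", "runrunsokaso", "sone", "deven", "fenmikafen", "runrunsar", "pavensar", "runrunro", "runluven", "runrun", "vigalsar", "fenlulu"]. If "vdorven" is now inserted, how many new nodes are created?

6

Walking "vdorven" from the root, the first 1 characters ("v") follow existing edges; "d" is the first miss.
Each of the 6 remaining characters creates one node.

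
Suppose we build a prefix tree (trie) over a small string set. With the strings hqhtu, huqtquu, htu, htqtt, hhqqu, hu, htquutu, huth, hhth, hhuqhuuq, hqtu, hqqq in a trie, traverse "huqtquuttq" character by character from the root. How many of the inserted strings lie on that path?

2

Traverse "huqtquuttq" character by character; count nodes along the way that are marked as word ends.
Prefixes of the query that are stored words: "hu", "huqtquu"
Count: 2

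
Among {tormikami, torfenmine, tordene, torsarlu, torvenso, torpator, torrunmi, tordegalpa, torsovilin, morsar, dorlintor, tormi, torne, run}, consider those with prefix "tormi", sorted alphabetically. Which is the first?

DFS of the "tormi" subtree visits, in order: "tormi", "tormikami"
The 1st is tormi.

tormi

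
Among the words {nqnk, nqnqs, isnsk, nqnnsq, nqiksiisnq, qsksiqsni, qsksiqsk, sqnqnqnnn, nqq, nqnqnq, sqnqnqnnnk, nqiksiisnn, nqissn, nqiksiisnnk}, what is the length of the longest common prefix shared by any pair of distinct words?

Equivalently: take the maximum, over all pairs, of their longest common prefix length.
"nqiksiisnn" and "nqiksiisnnk" agree on "nqiksiisnn" (10 characters) before diverging; nothing deeper is shared.
Longest shared-prefix length: 10

10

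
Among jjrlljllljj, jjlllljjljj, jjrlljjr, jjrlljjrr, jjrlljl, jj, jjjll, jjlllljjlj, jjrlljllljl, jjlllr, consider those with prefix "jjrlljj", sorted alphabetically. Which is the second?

Words with prefix "jjrlljj", in lexicographic order: "jjrlljjr", "jjrlljjrr"
Position 2: jjrlljjrr

jjrlljjrr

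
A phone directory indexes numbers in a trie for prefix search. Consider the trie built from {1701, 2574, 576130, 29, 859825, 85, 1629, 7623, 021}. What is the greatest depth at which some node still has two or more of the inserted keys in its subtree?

2

Look for the deepest trie node that still has at least two words in its subtree.
e.g. "85" and "859825" share the prefix "85" of length 2; no pair shares a longer one.
Longest shared-prefix length: 2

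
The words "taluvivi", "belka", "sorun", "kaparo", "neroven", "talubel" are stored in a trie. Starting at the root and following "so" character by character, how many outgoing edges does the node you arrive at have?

1

Walk "so" from the root, arriving at one node.
Distinct next characters after "so": r.
That node has 1 child edge.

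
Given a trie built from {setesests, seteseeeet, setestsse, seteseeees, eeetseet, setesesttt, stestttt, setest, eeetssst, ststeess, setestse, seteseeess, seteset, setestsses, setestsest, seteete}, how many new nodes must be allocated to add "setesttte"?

The longest prefix of "setesttte" already in the trie is "setest" (length 6).
New nodes needed: |"setesttte"| − 6 = 9 − 6 = 3.

3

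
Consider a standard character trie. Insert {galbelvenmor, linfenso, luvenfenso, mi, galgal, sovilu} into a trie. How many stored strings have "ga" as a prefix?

2

Filter for entries beginning with "ga":
Words under "ga": galbelvenmor, galgal
Count: 2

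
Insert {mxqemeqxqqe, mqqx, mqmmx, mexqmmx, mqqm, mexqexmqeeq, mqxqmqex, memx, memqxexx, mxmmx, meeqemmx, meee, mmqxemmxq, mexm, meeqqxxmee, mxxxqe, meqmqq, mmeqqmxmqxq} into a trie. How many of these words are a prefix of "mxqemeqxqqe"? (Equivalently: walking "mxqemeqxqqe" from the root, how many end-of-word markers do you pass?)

Traverse "mxqemeqxqqe" character by character; count nodes along the way that are marked as word ends.
Prefixes of the query that are stored words: "mxqemeqxqqe"
Count: 1

1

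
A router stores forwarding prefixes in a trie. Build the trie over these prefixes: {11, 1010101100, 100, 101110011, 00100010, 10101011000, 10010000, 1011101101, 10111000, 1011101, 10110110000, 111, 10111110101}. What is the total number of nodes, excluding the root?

Count nodes per top-level branch (shared prefixes stored once):
  '0'-branch (00100010): 8 nodes
  '1'-branch (100, 10010000, 1010101100, 10101011000, 10110110000, 10111000, 101110011, 1011101, 1011101101, 10111110101, 11, 111): 43 nodes
Sum: 51

51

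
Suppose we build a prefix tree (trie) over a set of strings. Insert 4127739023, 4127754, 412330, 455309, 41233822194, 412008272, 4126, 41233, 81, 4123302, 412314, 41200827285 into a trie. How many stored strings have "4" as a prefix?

11

Traverse to the node for "4", then collect every word in that subtree.
Words under "4": 412008272, 41200827285, 412314, 41233, 412330, 4123302, 41233822194, 4126, 4127739023, 4127754, 455309
Count: 11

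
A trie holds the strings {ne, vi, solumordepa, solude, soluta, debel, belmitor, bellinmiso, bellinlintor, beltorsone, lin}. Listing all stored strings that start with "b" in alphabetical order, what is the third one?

belmitor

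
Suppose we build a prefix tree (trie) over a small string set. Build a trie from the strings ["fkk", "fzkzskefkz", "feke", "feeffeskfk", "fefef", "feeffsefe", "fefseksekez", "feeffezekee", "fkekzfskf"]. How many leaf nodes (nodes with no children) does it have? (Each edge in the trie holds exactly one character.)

9

Leaves are exactly the stored words that no other stored word extends.
Those words: "feeffeskfk", "feeffezekee", "feeffsefe", "fefef", "fefseksekez", "feke", "fkekzfskf", "fkk", "fzkzskefkz"
Leaf count: 9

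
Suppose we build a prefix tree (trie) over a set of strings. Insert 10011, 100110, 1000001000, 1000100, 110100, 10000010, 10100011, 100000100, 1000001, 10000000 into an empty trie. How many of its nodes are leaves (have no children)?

6

A leaf is a node with no children — equivalently, the end of a word that is not a proper prefix of any other stored word.
Those words: "10000000", "1000001000", "1000100", "100110", "10100011", "110100"
Leaf count: 6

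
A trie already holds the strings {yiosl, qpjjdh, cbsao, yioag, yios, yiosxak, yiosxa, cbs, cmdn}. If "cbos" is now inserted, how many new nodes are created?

"cb" is already a path in the trie; the remaining "os" must be added.
New nodes needed: |"cbos"| − 2 = 4 − 2 = 2.

2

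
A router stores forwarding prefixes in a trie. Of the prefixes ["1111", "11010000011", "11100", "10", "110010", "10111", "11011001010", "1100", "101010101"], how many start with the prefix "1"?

9

Filter for entries beginning with "1":
Matches: "10", "101010101", "10111", "1100", "110010", "11010000011", "11011001010", "11100", "1111"
Count: 9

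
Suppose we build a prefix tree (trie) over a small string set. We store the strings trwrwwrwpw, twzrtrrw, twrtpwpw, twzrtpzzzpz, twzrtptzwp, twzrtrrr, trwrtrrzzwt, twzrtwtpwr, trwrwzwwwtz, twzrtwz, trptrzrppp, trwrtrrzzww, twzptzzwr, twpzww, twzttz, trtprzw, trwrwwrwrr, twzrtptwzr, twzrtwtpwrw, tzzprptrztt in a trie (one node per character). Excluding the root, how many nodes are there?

Count nodes per top-level branch (shared prefixes stored once):
  't'-branch (trptrzrppp, trtprzw, trwrtrrzzwt, trwrtrrzzww, trwrwwrwpw, trwrwwrwrr, trwrwzwwwtz, twpzww, twrtpwpw, twzptzzwr, twzrtptwzr, twzrtptzwp, twzrtpzzzpz, twzrtrrr, twzrtrrw, twzrtwtpwr, twzrtwtpwrw, twzrtwz, twzttz, tzzprptrztt): 96 nodes
Sum: 96

96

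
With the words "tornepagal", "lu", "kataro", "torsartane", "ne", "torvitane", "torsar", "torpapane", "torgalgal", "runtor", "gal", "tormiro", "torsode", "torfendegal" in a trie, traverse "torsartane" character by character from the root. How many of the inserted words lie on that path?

Walk "torsartane" from the root; an end-of-word marker is hit whenever a stored word is a prefix of "torsartane".
Prefixes of the query that are stored words: "torsar", "torsartane"
Count: 2

2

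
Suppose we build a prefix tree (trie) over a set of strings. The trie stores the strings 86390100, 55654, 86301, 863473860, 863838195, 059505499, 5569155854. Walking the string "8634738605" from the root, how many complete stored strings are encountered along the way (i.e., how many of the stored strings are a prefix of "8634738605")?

1

Traverse "8634738605" character by character; count nodes along the way that are marked as word ends.
Prefixes of the query that are stored words: "863473860"
Count: 1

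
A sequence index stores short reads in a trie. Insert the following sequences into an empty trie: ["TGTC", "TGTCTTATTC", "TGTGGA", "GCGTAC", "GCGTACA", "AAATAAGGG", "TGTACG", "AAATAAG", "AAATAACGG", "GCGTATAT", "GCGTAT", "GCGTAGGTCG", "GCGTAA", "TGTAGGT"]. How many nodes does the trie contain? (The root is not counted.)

47

Insert word by word; a character creates a node only if that edge doesn't already exist:
  "TGTC" → 4 new (T, G, T, C)
  "TGTCTTATTC" → prefix "TGTC" already present; 6 new (T, T, A, T, T, C)
  "TGTGGA" → prefix "TGT" already present; 3 new (G, G, A)
  "GCGTAC" → 6 new (G, C, G, T, A, C)
  "GCGTACA" → prefix "GCGTAC" already present; 1 new (A)
  "AAATAAGGG" → 9 new (A, A, A, T, A, A, G, G, G)
  "TGTACG" → prefix "TGT" already present; 3 new (A, C, G)
  "AAATAAG" → prefix "AAATAAG" already present; 0 new (none)
  "AAATAACGG" → prefix "AAATAA" already present; 3 new (C, G, G)
  "GCGTATAT" → prefix "GCGTA" already present; 3 new (T, A, T)
  "GCGTAT" → prefix "GCGTAT" already present; 0 new (none)
  "GCGTAGGTCG" → prefix "GCGTA" already present; 5 new (G, G, T, C, G)
  "GCGTAA" → prefix "GCGTA" already present; 1 new (A)
  "TGTAGGT" → prefix "TGTA" already present; 3 new (G, G, T)
Total nodes = 4 + 6 + 3 + 6 + 1 + 9 + 3 + 0 + 3 + 3 + 0 + 5 + 1 + 3 = 47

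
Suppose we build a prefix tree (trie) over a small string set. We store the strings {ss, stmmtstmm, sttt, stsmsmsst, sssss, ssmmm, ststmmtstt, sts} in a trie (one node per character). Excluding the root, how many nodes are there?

32

Insert word by word; a character creates a node only if that edge doesn't already exist:
  "ss" → 2 new (s, s)
  "stmmtstmm" → prefix "s" already present; 8 new (t, m, m, t, s, t, m, m)
  "sttt" → prefix "st" already present; 2 new (t, t)
  "stsmsmsst" → prefix "st" already present; 7 new (s, m, s, m, s, s, t)
  "sssss" → prefix "ss" already present; 3 new (s, s, s)
  "ssmmm" → prefix "ss" already present; 3 new (m, m, m)
  "ststmmtstt" → prefix "sts" already present; 7 new (t, m, m, t, s, t, t)
  "sts" → prefix "sts" already present; 0 new (none)
Total nodes = 2 + 8 + 2 + 7 + 3 + 3 + 7 + 0 = 32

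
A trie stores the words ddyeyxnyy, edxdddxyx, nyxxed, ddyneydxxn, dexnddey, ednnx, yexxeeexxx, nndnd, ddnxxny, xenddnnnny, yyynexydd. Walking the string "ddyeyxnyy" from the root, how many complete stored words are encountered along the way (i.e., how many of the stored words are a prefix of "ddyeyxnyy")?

1

Check each prefix of "ddyeyxnyy" against the stored set — each match is an end-marker on the path.
Prefixes of the query that are stored words: "ddyeyxnyy"
Count: 1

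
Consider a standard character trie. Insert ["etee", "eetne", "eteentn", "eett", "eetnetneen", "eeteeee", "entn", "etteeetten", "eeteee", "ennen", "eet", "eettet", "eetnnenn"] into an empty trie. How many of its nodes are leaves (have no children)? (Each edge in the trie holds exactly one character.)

Leaves are exactly the stored words that no other stored word extends.
Those words: "eeteeee", "eetnetneen", "eetnnenn", "eettet", "ennen", "entn", "eteentn", "etteeetten"
Leaf count: 8

8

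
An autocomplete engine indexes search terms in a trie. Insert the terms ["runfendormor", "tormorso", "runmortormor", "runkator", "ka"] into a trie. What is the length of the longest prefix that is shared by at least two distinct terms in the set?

3

Look for the deepest trie node that still has at least two words in its subtree.
e.g. "runfendormor" and "runkator" share the prefix "run" of length 3; no pair shares a longer one.
Longest shared-prefix length: 3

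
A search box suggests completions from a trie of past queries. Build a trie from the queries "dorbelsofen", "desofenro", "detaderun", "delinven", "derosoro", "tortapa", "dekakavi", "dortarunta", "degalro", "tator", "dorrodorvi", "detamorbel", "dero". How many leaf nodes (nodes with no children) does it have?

12

A leaf is a node with no children — equivalently, the end of a word that is not a proper prefix of any other stored word.
Those words: "degalro", "dekakavi", "delinven", "derosoro", "desofenro", "detaderun", "detamorbel", "dorbelsofen", "dorrodorvi", "dortarunta", "tator", "tortapa"
Leaf count: 12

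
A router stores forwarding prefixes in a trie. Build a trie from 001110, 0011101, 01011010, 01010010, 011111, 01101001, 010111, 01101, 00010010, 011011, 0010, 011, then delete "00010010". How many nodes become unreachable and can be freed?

6

A node on "00010010"'s path can go only if nothing else ends at it or branches off below it.
The suffix "010010" (6 nodes) is used only by "00010010"; the node for "00" still has the child "1", so pruning stops there.
Nodes removed: 6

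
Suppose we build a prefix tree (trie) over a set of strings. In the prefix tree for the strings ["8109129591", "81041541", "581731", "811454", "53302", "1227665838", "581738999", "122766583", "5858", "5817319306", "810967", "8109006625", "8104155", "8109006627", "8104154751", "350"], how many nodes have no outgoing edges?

14

A leaf is a node with no children — equivalently, the end of a word that is not a proper prefix of any other stored word.
Those words: "1227665838", "350", "53302", "5817319306", "581738999", "5858", "81041541", "8104154751", "8104155", "8109006625", "8109006627", "8109129591", "810967", "811454"
Leaf count: 14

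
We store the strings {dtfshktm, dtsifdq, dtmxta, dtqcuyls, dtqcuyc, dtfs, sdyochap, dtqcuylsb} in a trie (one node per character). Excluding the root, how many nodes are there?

Count nodes per top-level branch (shared prefixes stored once):
  'd'-branch (dtfs, dtfshktm, dtmxta, dtqcuyc, dtqcuyls, dtqcuylsb, dtsifdq): 25 nodes
  's'-branch (sdyochap): 8 nodes
Sum: 33

33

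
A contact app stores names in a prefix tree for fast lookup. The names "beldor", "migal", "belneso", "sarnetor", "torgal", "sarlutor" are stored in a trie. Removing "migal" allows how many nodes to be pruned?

5

After clearing the end-marker at "migal", prune upward until reaching a node still needed by another word.
No other word shares any prefix with "migal", so all 5 of its nodes go.
Nodes removed: 5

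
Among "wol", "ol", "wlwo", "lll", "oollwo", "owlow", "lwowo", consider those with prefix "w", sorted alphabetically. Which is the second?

wol

Filter for "w…" and sort: "wlwo", "wol"
Position 2: wol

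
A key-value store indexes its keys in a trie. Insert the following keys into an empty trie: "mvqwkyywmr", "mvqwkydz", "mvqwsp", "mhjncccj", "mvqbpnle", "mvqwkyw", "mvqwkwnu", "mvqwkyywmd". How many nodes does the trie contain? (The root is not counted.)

31

Insert word by word; a character creates a node only if that edge doesn't already exist:
  "mvqwkyywmr" → 10 new (m, v, q, w, k, y, y, w, m, r)
  "mvqwkydz" → prefix "mvqwky" already present; 2 new (d, z)
  "mvqwsp" → prefix "mvqw" already present; 2 new (s, p)
  "mhjncccj" → prefix "m" already present; 7 new (h, j, n, c, c, c, j)
  "mvqbpnle" → prefix "mvq" already present; 5 new (b, p, n, l, e)
  "mvqwkyw" → prefix "mvqwky" already present; 1 new (w)
  "mvqwkwnu" → prefix "mvqwk" already present; 3 new (w, n, u)
  "mvqwkyywmd" → prefix "mvqwkyywm" already present; 1 new (d)
Total nodes = 10 + 2 + 2 + 7 + 5 + 1 + 3 + 1 = 31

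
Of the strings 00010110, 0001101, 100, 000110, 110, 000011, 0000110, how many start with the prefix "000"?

Filter for entries beginning with "000":
Matches: "000011", "0000110", "00010110", "000110", "0001101"
Count: 5

5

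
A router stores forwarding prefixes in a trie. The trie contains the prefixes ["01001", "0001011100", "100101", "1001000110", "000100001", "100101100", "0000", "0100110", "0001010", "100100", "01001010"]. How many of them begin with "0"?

Filter for entries beginning with "0":
Words under "0": 0000, 000100001, 0001010, 0001011100, 01001, 01001010, 0100110
Count: 7

7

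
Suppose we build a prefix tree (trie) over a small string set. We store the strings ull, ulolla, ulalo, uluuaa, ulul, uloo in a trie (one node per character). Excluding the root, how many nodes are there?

Trie structure (* marks end of a word):
(root)
└─ u
   └─ l
      ├─ a
      │  └─ l
      │     └─ o *
      ├─ l *
      ├─ o
      │  ├─ l
      │  │  └─ l
      │  │     └─ a *
      │  └─ o *
      └─ u
         ├─ l *
         └─ u
            └─ a
               └─ a *
Counting every labelled node above: 16.

16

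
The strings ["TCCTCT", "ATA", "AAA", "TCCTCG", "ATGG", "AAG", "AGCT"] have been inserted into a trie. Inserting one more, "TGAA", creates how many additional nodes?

"T" is already a path in the trie; the remaining "GAA" must be added.
So 4 − 1 = 3 new nodes.

3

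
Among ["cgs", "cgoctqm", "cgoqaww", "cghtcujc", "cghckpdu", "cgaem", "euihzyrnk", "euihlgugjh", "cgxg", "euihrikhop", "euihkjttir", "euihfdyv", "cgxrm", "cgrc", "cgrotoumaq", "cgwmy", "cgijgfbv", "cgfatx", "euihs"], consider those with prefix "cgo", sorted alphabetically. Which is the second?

cgoqaww

Filter for "cgo…" and sort: "cgoctqm", "cgoqaww"
Position 2: cgoqaww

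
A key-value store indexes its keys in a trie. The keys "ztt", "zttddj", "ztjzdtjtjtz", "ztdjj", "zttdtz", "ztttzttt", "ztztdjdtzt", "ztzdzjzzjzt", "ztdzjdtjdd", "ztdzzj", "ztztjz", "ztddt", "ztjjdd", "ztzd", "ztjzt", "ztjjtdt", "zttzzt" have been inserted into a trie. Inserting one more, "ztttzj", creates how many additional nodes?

1

The longest prefix of "ztttzj" already in the trie is "ztttz" (length 5).
Each of the 1 remaining characters creates one node.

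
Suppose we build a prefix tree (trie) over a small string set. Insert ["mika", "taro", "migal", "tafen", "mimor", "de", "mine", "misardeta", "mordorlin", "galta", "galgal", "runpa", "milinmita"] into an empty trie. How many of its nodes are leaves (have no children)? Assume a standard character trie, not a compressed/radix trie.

A leaf is a node with no children — equivalently, the end of a word that is not a proper prefix of any other stored word.
Those words: "de", "galgal", "galta", "migal", "mika", "milinmita", "mimor", "mine", "misardeta", "mordorlin", "runpa", "tafen", "taro"
Leaf count: 13

13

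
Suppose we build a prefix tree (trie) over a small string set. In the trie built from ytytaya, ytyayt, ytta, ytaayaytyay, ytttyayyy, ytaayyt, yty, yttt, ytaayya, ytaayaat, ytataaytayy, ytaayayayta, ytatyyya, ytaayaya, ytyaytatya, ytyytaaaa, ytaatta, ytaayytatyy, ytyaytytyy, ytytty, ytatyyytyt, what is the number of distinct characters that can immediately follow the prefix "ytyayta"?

The children of the "ytyayta" node are the distinct next characters among strings starting with "ytyayta".
Characters that immediately follow "ytyayta" among the stored strings: {t}.
That node has 1 child edge.

1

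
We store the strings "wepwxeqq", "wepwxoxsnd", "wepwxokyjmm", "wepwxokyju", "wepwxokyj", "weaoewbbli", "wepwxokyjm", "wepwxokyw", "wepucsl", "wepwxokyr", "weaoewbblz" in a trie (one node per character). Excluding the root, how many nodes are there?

Count nodes per top-level branch (shared prefixes stored once):
  'w'-branch (weaoewbbli, weaoewbblz, wepucsl, wepwxeqq, wepwxokyj, wepwxokyjm, wepwxokyjmm, wepwxokyju, wepwxokyr, wepwxokyw, wepwxoxsnd): 34 nodes
Sum: 34

34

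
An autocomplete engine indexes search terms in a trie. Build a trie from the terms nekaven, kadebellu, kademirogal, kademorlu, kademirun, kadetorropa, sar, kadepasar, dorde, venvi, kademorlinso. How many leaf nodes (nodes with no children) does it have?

Leaves are exactly the stored words that no other stored word extends.
Those words: "dorde", "kadebellu", "kademirogal", "kademirun", "kademorlinso", "kademorlu", "kadepasar", "kadetorropa", "nekaven", "sar", "venvi"
Leaf count: 11

11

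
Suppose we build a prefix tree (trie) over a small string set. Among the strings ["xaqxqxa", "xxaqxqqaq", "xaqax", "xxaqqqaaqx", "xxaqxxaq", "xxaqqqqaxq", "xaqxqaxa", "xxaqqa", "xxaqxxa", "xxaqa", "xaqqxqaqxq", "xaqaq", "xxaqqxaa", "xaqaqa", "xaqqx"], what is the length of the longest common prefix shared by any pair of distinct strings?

7

Equivalently: take the maximum, over all pairs, of their longest common prefix length.
e.g. "xxaqxxa" and "xxaqxxaq" share the prefix "xxaqxxa" of length 7; no pair shares a longer one.
Longest shared-prefix length: 7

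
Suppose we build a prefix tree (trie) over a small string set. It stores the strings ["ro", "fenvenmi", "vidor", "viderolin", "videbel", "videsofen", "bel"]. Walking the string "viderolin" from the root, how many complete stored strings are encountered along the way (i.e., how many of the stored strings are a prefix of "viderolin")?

Walk "viderolin" from the root; an end-of-word marker is hit whenever a stored word is a prefix of "viderolin".
Prefixes of the query that are stored words: "viderolin"
Count: 1

1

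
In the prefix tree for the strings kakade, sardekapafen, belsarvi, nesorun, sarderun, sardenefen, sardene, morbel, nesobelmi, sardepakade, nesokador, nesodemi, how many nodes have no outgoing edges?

11

A leaf is a node with no children — equivalently, the end of a word that is not a proper prefix of any other stored word.
Those words: "belsarvi", "kakade", "morbel", "nesobelmi", "nesodemi", "nesokador", "nesorun", "sardekapafen", "sardenefen", "sardepakade", "sarderun"
Leaf count: 11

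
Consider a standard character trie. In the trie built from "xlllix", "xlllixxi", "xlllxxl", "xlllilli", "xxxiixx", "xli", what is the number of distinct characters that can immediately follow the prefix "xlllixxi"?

0

The children of the "xlllixxi" node are the distinct next characters among strings starting with "xlllixxi".
No stored string extends past "xlllixxi".
That node has 0 child edges.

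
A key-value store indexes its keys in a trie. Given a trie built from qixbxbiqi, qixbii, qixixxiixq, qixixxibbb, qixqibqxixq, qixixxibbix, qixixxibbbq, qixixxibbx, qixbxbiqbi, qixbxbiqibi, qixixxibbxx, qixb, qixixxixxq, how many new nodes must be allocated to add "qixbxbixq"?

2

The longest prefix of "qixbxbixq" already in the trie is "qixbxbi" (length 7).
Each of the 2 remaining characters creates one node.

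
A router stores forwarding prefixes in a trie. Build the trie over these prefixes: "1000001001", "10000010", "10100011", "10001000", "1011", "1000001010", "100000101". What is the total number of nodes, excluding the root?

23

Trace insertions, counting only characters that open a new branch:
  "1000001001" → 10 new (1, 0, 0, 0, 0, 0, 1, 0, 0, 1)
  "10000010" → prefix "10000010" already present; 0 new (none)
  "10100011" → prefix "10" already present; 6 new (1, 0, 0, 0, 1, 1)
  "10001000" → prefix "1000" already present; 4 new (1, 0, 0, 0)
  "1011" → prefix "101" already present; 1 new (1)
  "1000001010" → prefix "10000010" already present; 2 new (1, 0)
  "100000101" → prefix "100000101" already present; 0 new (none)
Total nodes = 10 + 0 + 6 + 4 + 1 + 2 + 0 = 23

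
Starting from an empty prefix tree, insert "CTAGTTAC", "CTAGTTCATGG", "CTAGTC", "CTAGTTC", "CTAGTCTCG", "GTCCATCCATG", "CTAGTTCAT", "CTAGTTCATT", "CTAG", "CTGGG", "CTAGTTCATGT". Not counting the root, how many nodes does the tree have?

Trace insertions, counting only characters that open a new branch:
  "CTAGTTAC" → 8 new (C, T, A, G, T, T, A, C)
  "CTAGTTCATGG" → prefix "CTAGTT" already present; 5 new (C, A, T, G, G)
  "CTAGTC" → prefix "CTAGT" already present; 1 new (C)
  "CTAGTTC" → prefix "CTAGTTC" already present; 0 new (none)
  "CTAGTCTCG" → prefix "CTAGTC" already present; 3 new (T, C, G)
  "GTCCATCCATG" → 11 new (G, T, C, C, A, T, C, C, A, T, G)
  "CTAGTTCAT" → prefix "CTAGTTCAT" already present; 0 new (none)
  "CTAGTTCATT" → prefix "CTAGTTCAT" already present; 1 new (T)
  "CTAG" → prefix "CTAG" already present; 0 new (none)
  "CTGGG" → prefix "CT" already present; 3 new (G, G, G)
  "CTAGTTCATGT" → prefix "CTAGTTCATG" already present; 1 new (T)
Total nodes = 8 + 5 + 1 + 0 + 3 + 11 + 0 + 1 + 0 + 3 + 1 = 33

33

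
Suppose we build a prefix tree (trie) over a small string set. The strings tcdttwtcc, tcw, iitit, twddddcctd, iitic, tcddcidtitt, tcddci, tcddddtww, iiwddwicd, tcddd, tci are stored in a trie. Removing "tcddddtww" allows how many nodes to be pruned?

4

After clearing the end-marker at "tcddddtww", prune upward until reaching a node still needed by another word.
The suffix "dtww" (4 nodes) is used only by "tcddddtww"; "tcddd" is itself a stored word, so pruning stops there.
Nodes removed: 4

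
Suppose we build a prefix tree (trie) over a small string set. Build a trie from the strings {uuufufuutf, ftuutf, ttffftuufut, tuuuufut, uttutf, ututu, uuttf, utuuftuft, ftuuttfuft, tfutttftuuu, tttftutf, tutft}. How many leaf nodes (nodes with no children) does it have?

12

Leaves are exactly the stored words that no other stored word extends.
Those words: "ftuutf", "ftuuttfuft", "tfutttftuuu", "ttffftuufut", "tttftutf", "tutft", "tuuuufut", "uttutf", "ututu", "utuuftuft", "uuttf", "uuufufuutf"
Leaf count: 12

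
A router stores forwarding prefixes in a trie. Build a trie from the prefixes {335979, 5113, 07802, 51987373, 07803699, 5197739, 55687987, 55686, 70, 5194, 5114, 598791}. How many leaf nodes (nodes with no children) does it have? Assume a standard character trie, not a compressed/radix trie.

Leaves are exactly the stored words that no other stored word extends.
Those words: "07802", "07803699", "335979", "5113", "5114", "5194", "5197739", "51987373", "55686", "55687987", "598791", "70"
Leaf count: 12

12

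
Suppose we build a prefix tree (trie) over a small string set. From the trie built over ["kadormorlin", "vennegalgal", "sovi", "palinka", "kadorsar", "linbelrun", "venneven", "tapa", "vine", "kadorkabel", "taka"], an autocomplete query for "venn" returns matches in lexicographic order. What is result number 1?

Words with prefix "venn", in lexicographic order: "vennegalgal", "venneven"
The 1st is vennegalgal.

vennegalgal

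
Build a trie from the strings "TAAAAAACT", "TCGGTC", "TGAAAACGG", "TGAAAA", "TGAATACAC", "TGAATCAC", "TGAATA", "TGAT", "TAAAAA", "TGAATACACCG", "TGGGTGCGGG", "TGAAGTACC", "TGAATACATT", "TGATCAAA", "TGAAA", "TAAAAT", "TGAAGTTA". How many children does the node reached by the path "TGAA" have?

Walk "TGAA" from the root, arriving at one node.
Distinct next characters after "TGAA": A, G, T.
That node has 3 child edges.

3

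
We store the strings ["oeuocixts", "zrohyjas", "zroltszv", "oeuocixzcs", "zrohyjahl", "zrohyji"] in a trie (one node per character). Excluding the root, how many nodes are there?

28

Trace insertions, counting only characters that open a new branch:
  "oeuocixts" → 9 new (o, e, u, o, c, i, x, t, s)
  "zrohyjas" → 8 new (z, r, o, h, y, j, a, s)
  "zroltszv" → prefix "zro" already present; 5 new (l, t, s, z, v)
  "oeuocixzcs" → prefix "oeuocix" already present; 3 new (z, c, s)
  "zrohyjahl" → prefix "zrohyja" already present; 2 new (h, l)
  "zrohyji" → prefix "zrohyj" already present; 1 new (i)
Total nodes = 9 + 8 + 5 + 3 + 2 + 1 = 28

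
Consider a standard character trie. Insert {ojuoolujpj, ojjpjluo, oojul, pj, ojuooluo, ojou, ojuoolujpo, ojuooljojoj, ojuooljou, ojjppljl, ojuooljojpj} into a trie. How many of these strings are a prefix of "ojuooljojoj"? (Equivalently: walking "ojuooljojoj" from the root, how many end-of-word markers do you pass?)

1

Traverse "ojuooljojoj" character by character; count nodes along the way that are marked as word ends.
Prefixes of the query that are stored words: "ojuooljojoj"
Count: 1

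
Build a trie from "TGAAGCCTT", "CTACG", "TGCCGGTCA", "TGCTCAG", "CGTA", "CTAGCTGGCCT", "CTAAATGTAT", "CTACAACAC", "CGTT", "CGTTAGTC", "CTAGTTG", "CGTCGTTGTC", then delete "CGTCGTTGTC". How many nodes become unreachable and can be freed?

7

A node on "CGTCGTTGTC"'s path can go only if nothing else ends at it or branches off below it.
The suffix "CGTTGTC" (7 nodes) is used only by "CGTCGTTGTC"; the node for "CGT" still has the child "A", so pruning stops there.
Nodes removed: 7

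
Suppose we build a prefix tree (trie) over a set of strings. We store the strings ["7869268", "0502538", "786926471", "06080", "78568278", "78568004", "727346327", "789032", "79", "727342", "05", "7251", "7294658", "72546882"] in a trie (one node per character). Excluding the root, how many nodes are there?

56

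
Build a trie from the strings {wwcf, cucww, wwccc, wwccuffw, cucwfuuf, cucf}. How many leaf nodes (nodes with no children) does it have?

6

Leaves are exactly the stored words that no other stored word extends.
Those words: "cucf", "cucwfuuf", "cucww", "wwccc", "wwccuffw", "wwcf"
Leaf count: 6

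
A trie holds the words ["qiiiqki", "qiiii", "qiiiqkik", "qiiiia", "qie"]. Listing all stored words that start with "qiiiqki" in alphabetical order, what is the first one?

Filter for "qiiiqki…" and sort: "qiiiqki", "qiiiqkik"
Position 1: qiiiqki

qiiiqki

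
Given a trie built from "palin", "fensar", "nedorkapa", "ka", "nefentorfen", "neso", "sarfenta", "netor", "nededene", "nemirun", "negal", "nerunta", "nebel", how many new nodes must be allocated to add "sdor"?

3

Walking "sdor" from the root, the first 1 characters ("s") follow existing edges; "d" is the first miss.
New nodes needed: |"sdor"| − 1 = 4 − 1 = 3.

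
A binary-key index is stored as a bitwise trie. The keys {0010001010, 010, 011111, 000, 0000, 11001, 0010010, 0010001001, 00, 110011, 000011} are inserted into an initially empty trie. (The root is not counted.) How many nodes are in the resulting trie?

30

For each word, the new-node count is its length minus the longest prefix already in the trie:
  "0010001010" → 10 new (0, 0, 1, 0, 0, 0, 1, 0, 1, 0)
  "010" → prefix "0" already present; 2 new (1, 0)
  "011111" → prefix "01" already present; 4 new (1, 1, 1, 1)
  "000" → prefix "00" already present; 1 new (0)
  "0000" → prefix "000" already present; 1 new (0)
  "11001" → 5 new (1, 1, 0, 0, 1)
  "0010010" → prefix "00100" already present; 2 new (1, 0)
  "0010001001" → prefix "00100010" already present; 2 new (0, 1)
  "00" → prefix "00" already present; 0 new (none)
  "110011" → prefix "11001" already present; 1 new (1)
  "000011" → prefix "0000" already present; 2 new (1, 1)
Total nodes = 10 + 2 + 4 + 1 + 1 + 5 + 2 + 2 + 0 + 1 + 2 = 30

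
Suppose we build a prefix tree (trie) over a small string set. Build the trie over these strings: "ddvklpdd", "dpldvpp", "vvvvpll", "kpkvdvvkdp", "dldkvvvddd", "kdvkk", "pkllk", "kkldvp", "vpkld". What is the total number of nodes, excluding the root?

58

Insert word by word; a character creates a node only if that edge doesn't already exist:
  "ddvklpdd" → 8 new (d, d, v, k, l, p, d, d)
  "dpldvpp" → prefix "d" already present; 6 new (p, l, d, v, p, p)
  "vvvvpll" → 7 new (v, v, v, v, p, l, l)
  "kpkvdvvkdp" → 10 new (k, p, k, v, d, v, v, k, d, p)
  "dldkvvvddd" → prefix "d" already present; 9 new (l, d, k, v, v, v, d, d, d)
  "kdvkk" → prefix "k" already present; 4 new (d, v, k, k)
  "pkllk" → 5 new (p, k, l, l, k)
  "kkldvp" → prefix "k" already present; 5 new (k, l, d, v, p)
  "vpkld" → prefix "v" already present; 4 new (p, k, l, d)
Total nodes = 8 + 6 + 7 + 10 + 9 + 4 + 5 + 5 + 4 = 58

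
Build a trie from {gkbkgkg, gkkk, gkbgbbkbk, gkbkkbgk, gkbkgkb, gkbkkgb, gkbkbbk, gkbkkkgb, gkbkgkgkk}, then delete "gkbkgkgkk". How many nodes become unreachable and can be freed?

2

After clearing the end-marker at "gkbkgkgkk", prune upward until reaching a node still needed by another word.
The suffix "kk" (2 nodes) is used only by "gkbkgkgkk"; "gkbkgkg" is itself a stored word, so pruning stops there.
Nodes removed: 2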